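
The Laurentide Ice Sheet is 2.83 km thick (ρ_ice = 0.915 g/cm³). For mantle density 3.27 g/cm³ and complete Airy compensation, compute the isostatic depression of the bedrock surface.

Isostatic balance requires: the ice load ρ_ice t is balanced by mantle displaced below, ρ_m s.
s = t ρ_ice / ρ_m = 2.83 km × 0.915/3.27 = 0.792 km.

0.792 km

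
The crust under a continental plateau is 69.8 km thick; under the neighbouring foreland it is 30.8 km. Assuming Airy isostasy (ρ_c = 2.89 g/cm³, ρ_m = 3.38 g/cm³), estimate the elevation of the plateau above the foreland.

Excess crust Δ = 69.8 km − 30.8 km = 39 km, split between elevation h and root r with h + r = Δ.
Airy balance ρ_c h = (ρ_m − ρ_c) r gives r = h ρ_c/(ρ_m − ρ_c), so h (1 + ρ_c/(ρ_m − ρ_c)) = Δ, i.e. h = Δ (ρ_m − ρ_c)/ρ_m.
h = 39 km × 0.49/3.38 = 5.65 km.

5.65 km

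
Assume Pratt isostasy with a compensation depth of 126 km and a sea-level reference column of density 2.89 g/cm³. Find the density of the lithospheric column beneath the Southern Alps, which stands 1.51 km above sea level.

Pratt balance: ρ_ref D = ρ (D + h).
ρ = ρ_ref D/(D + h) = 2.89 × 126 km/(126 km + 1.51 km) = 2.86 g/cm³.

2.86 g/cm³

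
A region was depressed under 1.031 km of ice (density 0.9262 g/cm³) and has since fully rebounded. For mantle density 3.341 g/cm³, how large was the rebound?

0.286 km

Removing the load lets mantle flow back in; uplift u satisfies ρ_ice t = ρ_m u.
u = t ρ_ice/ρ_m = 1.031 km × 0.9262/3.341 = 0.286 km.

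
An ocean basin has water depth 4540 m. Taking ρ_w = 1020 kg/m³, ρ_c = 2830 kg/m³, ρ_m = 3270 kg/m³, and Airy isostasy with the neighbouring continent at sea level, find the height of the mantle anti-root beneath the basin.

18700 m

By Archimedes' principle applied to the lithosphere: replacing crust with seawater at the top is compensated by replacing crust with mantle at the base: d (ρ_c − ρ_w) = a (ρ_m − ρ_c).
a = d (ρ_c − ρ_w)/(ρ_m − ρ_c) = 4540 m × 1810/440 = 18700 m.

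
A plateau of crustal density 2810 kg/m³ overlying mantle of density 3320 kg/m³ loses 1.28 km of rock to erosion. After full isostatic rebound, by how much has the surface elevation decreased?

0.197 km

Rebound u = e ρ_c/ρ_m = 1.28 km × 2810/3320 = 1.083 km.
Net surface drop = e − u = 1.28 km − 1.083 km = e (ρ_m − ρ_c)/ρ_m = 0.197 km.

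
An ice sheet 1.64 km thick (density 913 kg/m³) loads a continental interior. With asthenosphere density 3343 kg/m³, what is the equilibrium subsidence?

Balancing pressure at the compensation depth: the ice load ρ_ice t is balanced by mantle displaced below, ρ_m s.
s = t ρ_ice / ρ_m = 1.64 km × 913/3343 = 0.448 km.

0.448 km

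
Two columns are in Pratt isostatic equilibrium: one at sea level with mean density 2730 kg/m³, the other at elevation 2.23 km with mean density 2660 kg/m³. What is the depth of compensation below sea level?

ρ_ref D = ρ (D + h) → D (ρ_ref − ρ) = ρ h.
D = ρ h/(ρ_ref − ρ) = 2660 × 2.23 km/(2730 − 2660) = 84.7 km.

84.7 km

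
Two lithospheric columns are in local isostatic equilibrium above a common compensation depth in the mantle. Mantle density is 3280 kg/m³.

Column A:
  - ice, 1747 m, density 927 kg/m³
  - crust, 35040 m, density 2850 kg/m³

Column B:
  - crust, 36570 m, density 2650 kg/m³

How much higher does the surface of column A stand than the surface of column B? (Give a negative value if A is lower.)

For any compensation level in the mantle, the mantle terms cancel and isostasy reduces to e = (Σt_A − Σt_B) − (Σ(ρt)_A − Σ(ρt)_B) / ρ_m.
Σt_A = 36787 m; Σt_B = 36570 m; Σ(ρt)_A = 101483469; Σ(ρt)_B = 96910500 (in m·kg/m³).
e = (36787 − 36570) − (101483469 − 96910500) / 3280 = −1180 m.

−1180 m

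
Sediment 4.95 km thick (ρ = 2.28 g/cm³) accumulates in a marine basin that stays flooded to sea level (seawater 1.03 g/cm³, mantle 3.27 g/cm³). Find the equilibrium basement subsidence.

Submarine loading: the sediment displaces seawater, and the subsidence is in turn flooded, so s (ρ_m − ρ_w) = t (ρ_sed − ρ_w).
s = 4.95 km × (2.28 − 1.03) / (3.27 − 1.03) = 2.76 km.

2.76 km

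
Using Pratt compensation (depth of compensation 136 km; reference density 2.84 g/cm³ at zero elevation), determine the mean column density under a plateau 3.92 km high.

2.76 g/cm³

Pratt balance: ρ_ref D = ρ (D + h).
ρ = ρ_ref D/(D + h) = 2.84 × 136 km/(136 km + 3.92 km) = 2.76 g/cm³.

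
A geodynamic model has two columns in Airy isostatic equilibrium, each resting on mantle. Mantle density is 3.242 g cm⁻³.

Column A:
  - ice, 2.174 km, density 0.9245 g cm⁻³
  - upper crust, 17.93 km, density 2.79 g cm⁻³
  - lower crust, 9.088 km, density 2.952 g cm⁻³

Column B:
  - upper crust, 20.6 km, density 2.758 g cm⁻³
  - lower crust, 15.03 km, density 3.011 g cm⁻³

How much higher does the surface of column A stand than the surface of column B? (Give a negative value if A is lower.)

0.72 km

For any compensation level in the mantle, the mantle terms cancel and isostasy reduces to e = (Σt_A − Σt_B) − (Σ(ρt)_A − Σ(ρt)_B) / ρ_m.
Σt_A = 29.192 km; Σt_B = 35.63 km; Σ(ρt)_A = 78.862339; Σ(ρt)_B = 102.07013 (in km·g cm⁻³).
e = (29.192 − 35.63) − (78.862339 − 102.07013) / 3.242 = 0.72 km.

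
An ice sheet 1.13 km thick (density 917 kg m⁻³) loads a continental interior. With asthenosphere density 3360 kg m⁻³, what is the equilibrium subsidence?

Isostatic balance requires: the ice load ρ_ice t is balanced by mantle displaced below, ρ_m s.
s = t ρ_ice / ρ_m = 1.13 km × 917/3360 = 0.308 km.

0.308 km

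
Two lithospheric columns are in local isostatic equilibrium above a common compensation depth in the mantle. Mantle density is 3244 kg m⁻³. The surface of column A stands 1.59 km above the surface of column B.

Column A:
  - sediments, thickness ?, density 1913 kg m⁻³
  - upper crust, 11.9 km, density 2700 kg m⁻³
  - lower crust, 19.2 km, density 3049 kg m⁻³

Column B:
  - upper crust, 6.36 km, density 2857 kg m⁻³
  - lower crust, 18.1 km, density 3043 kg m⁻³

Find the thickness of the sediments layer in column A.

0.781 km

Take the compensation level at the base of the deeper column (depth z_c below the surface of column A) and equate Σ ρ_i t_i down to z_c; mantle fills any gap and the z_c terms cancel.
Column A: x×1913 + 11.9×2700 + 19.2×3049 + (z_c − 31.1 − x)×3244
Column B: 1.59×0 + 6.36×2857 + 18.1×3043 + (z_c − 1.59 − 24.46)×3244
The z_c×3244 term appears on both sides and cancels. Collect the known terms of each column as K = Σ(ρt)_known − 3244 × (depth of known layers): K_A = 90670.8 − 3244×31.1 = −10217.6; K_B = 73248.82 − 3244×(1.59 + 24.46) = −11257.38.
Balance: K_A − x×(3244 − 1913) = K_B, so x = (K_A − K_B)/(3244 − 1913) = 1039.78/1331 = 0.781 km.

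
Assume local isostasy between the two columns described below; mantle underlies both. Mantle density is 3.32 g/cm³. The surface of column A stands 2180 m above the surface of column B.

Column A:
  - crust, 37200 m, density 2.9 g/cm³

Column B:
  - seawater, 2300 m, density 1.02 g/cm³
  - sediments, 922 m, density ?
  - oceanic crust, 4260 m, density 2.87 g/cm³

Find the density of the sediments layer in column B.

Take the compensation level at the base of the deeper column (depth z_c below the surface of column A) and equate Σ ρ_i t_i down to z_c; mantle fills any gap and the z_c terms cancel.
Column A: 37200×2.9 + (z_c − 37200)×3.32
Column B: 2180×0 + 2300×1.02 + 922×ρ + 4260×2.87 + (z_c − 2180 − 7482)×3.32
The z_c×3.32 term appears on both sides and cancels. Collect the known terms of each column as K = Σ(ρt)_known − 3.32 × (depth of known layers): K_A = 107880 − 3.32×37200 = −15624; K_B = 14572.2 − 3.32×(2180 + 7482) = −17505.64.
Balance: K_A = K_B + 922×ρ, so ρ = (K_A − K_B)/922 = 1881.64/922 = 2.04 g/cm³.

2.04 g/cm³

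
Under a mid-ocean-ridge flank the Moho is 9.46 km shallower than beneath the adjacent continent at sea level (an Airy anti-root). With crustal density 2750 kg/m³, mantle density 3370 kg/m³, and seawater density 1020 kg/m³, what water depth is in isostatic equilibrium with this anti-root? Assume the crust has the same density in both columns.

Replacing a thickness d of crust by seawater at the top must be balanced by replacing crust with mantle at the base: d (ρ_c − ρ_w) = a (ρ_m − ρ_c).
d = a (ρ_m − ρ_c)/(ρ_c − ρ_w) = 9.46 km × 620/1730 = 3.39 km.

3.39 km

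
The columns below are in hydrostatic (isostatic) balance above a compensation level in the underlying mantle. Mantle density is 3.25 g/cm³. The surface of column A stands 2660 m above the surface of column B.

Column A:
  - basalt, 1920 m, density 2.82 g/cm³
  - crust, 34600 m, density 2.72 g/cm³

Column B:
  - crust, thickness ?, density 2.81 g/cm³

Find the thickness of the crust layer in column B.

23900 m

Take the compensation level at the base of the deeper column (depth z_c below the surface of column A) and equate Σ ρ_i t_i down to z_c; mantle fills any gap and the z_c terms cancel.
Column A: 1920×2.82 + 34600×2.72 + (z_c − 36520)×3.25
Column B: 2660×0 + x×2.81 + (z_c − 2660 − 0 − x)×3.25
The z_c×3.25 term appears on both sides and cancels. Collect the known terms of each column as K = Σ(ρt)_known − 3.25 × (depth of known layers): K_A = 99526.4 − 3.25×36520 = −19163.6; K_B = 0 − 3.25×(2660 + 0) = −8645.
Balance: K_A = K_B − x×(3.25 − 2.81), so x = (K_B − K_A)/(3.25 − 2.81) = 10518.6/0.44 = 23900 m.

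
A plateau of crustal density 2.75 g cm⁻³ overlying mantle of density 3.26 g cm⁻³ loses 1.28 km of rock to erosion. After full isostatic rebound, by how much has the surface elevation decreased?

0.2 km

Rebound u = e ρ_c/ρ_m = 1.28 km × 2.75/3.26 = 1.08 km.
Net surface drop = e − u = 1.28 km − 1.08 km = e (ρ_m − ρ_c)/ρ_m = 0.2 km.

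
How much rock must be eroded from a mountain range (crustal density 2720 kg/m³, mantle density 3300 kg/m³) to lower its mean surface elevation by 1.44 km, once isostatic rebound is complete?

Net drop Δ = e − u = e − e ρ_c/ρ_m = e (ρ_m − ρ_c)/ρ_m.
e = Δ ρ_m/(ρ_m − ρ_c) = 1.44 km × 3300/580 = 8.19 km.

8.19 km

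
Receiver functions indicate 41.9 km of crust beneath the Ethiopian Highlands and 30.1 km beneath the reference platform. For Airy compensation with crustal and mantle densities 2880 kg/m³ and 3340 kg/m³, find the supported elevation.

1.63 km

Excess crust Δ = 41.9 km − 30.1 km = 11.8 km, split between elevation h and root r with h + r = Δ.
Airy balance ρ_c h = (ρ_m − ρ_c) r gives r = h ρ_c/(ρ_m − ρ_c), so h (1 + ρ_c/(ρ_m − ρ_c)) = Δ, i.e. h = Δ (ρ_m − ρ_c)/ρ_m.
h = 11.8 km × 460/3340 = 1.63 km.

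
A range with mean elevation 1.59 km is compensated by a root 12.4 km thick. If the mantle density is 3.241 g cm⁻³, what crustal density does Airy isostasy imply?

ρ_c h = (ρ_m − ρ_c) r → ρ_c (h + r) = ρ_m r → ρ_c = ρ_m r / (h + r).
ρ_c = 3.241 × 12.4 km / (1.59 km + 12.4 km) = 2.87 g cm⁻³.

2.87 g cm⁻³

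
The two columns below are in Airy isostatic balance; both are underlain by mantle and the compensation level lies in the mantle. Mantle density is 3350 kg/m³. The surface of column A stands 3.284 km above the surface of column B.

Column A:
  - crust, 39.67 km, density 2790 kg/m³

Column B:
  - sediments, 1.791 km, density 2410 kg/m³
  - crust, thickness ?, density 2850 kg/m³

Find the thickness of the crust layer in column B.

Take the compensation level at the base of the deeper column (depth z_c below the surface of column A) and equate Σ ρ_i t_i down to z_c; mantle fills any gap and the z_c terms cancel.
Column A: 39.67×2790 + (z_c − 39.67)×3350
Column B: 3.284×0 + 1.791×2410 + x×2850 + (z_c − 3.284 − 1.791 − x)×3350
The z_c×3350 term appears on both sides and cancels. Collect the known terms of each column as K = Σ(ρt)_known − 3350 × (depth of known layers): K_A = 110679.3 − 3350×39.67 = −22215.2; K_B = 4316.31 − 3350×(3.284 + 1.791) = −12684.94.
Balance: K_A = K_B − x×(3350 − 2850), so x = (K_B − K_A)/(3350 − 2850) = 9530.26/500 = 19.1 km.

19.1 km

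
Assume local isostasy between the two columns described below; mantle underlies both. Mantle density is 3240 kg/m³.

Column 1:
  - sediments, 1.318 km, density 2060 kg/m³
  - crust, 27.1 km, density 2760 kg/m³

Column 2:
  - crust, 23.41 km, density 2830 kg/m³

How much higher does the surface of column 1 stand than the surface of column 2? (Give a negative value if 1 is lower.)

1.53 km

For any compensation level in the mantle, the mantle terms cancel and isostasy reduces to e = (Σt_1 − Σt_2) − (Σ(ρt)_1 − Σ(ρt)_2) / ρ_m.
Σt_1 = 28.418 km; Σt_2 = 23.41 km; Σ(ρt)_1 = 77511.08; Σ(ρt)_2 = 66250.3 (in km·kg/m³).
e = (28.418 − 23.41) − (77511.08 − 66250.3) / 3240 = 1.53 km.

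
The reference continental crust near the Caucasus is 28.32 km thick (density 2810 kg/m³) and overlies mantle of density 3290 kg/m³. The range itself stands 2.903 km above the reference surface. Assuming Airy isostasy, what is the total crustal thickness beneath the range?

Root depth r = h ρ_c / (ρ_m − ρ_c) = 2.903 km × 2810 / 480 = 16.99 km.
Total thickness = T + h + r = 28.32 km + 2.903 km + 16.99 km = 48.2 km.

48.2 km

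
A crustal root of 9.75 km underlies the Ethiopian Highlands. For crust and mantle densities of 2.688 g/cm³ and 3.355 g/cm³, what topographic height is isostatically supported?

2.42 km

By Archimedes' principle applied to the lithosphere: ρ_c h = (ρ_m − ρ_c) r.
h = r (ρ_m − ρ_c) / ρ_c = 9.75 km × (3.355 − 2.688) / 2.688 = 2.42 km.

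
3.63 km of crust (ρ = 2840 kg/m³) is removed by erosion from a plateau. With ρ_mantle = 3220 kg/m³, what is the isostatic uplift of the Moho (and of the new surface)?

3.2 km

Unloading: uplift u = e ρ_c/ρ_m = 3.63 km × 2840/3220 = 3.2 km.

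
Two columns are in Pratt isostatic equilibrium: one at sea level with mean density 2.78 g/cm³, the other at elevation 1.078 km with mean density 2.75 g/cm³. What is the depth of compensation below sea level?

ρ_ref D = ρ (D + h) → D (ρ_ref − ρ) = ρ h.
D = ρ h/(ρ_ref − ρ) = 2.75 × 1.078 km/(2.78 − 2.75) = 98.8 km.

98.8 km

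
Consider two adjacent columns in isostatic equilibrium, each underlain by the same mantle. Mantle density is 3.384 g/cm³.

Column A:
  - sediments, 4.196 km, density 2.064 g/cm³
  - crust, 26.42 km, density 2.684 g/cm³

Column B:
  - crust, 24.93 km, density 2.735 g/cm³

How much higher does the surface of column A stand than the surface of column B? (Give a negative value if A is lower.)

2.32 km

For any compensation level in the mantle, the mantle terms cancel and isostasy reduces to e = (Σt_A − Σt_B) − (Σ(ρt)_A − Σ(ρt)_B) / ρ_m.
Σt_A = 30.616 km; Σt_B = 24.93 km; Σ(ρt)_A = 79.571824; Σ(ρt)_B = 68.18355 (in km·g/cm³).
e = (30.616 − 24.93) − (79.571824 − 68.18355) / 3.384 = 2.32 km.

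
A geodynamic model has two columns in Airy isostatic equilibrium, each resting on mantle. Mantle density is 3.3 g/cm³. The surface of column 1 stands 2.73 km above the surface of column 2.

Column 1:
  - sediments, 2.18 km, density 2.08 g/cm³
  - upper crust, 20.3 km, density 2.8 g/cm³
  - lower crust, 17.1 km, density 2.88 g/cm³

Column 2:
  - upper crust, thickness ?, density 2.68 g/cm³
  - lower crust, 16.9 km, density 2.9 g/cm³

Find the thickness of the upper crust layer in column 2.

6.81 km

Take the compensation level at the base of the deeper column (depth z_c below the surface of column 1) and equate Σ ρ_i t_i down to z_c; mantle fills any gap and the z_c terms cancel.
Column 1: 2.18×2.08 + 20.3×2.8 + 17.1×2.88 + (z_c − 39.58)×3.3
Column 2: 2.73×0 + x×2.68 + 16.9×2.9 + (z_c − 2.73 − 16.9 − x)×3.3
The z_c×3.3 term appears on both sides and cancels. Collect the known terms of each column as K = Σ(ρt)_known − 3.3 × (depth of known layers): K_1 = 110.6224 − 3.3×39.58 = −19.9916; K_2 = 49.01 − 3.3×(2.73 + 16.9) = −15.769.
Balance: K_1 = K_2 − x×(3.3 − 2.68), so x = (K_2 − K_1)/(3.3 − 2.68) = 4.2226/0.62 = 6.81 km.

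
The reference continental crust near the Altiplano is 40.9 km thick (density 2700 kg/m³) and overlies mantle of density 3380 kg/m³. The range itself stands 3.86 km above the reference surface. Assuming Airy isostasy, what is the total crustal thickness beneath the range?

60.1 km

Root depth r = h ρ_c / (ρ_m − ρ_c) = 3.86 km × 2700 / 680 = 15.33 km.
Total thickness = T + h + r = 40.9 km + 3.86 km + 15.33 km = 60.1 km.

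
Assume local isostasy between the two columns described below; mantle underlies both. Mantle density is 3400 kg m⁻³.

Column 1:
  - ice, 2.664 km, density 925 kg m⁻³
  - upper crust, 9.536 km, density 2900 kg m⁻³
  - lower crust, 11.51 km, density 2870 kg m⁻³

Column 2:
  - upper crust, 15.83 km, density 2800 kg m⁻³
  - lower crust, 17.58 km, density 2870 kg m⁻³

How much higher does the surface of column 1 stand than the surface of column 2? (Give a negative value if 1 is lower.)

−0.398 km

For any compensation level in the mantle, the mantle terms cancel and isostasy reduces to e = (Σt_1 − Σt_2) − (Σ(ρt)_1 − Σ(ρt)_2) / ρ_m.
Σt_1 = 23.71 km; Σt_2 = 33.41 km; Σ(ρt)_1 = 63152.3; Σ(ρt)_2 = 94778.6 (in km·kg m⁻³).
e = (23.71 − 33.41) − (63152.3 − 94778.6) / 3400 = −0.398 km.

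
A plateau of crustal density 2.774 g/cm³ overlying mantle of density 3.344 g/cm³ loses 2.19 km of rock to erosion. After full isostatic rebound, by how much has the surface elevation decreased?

0.373 km

Rebound u = e ρ_c/ρ_m = 2.19 km × 2.774/3.344 = 1.817 km.
Net surface drop = e − u = 2.19 km − 1.817 km = e (ρ_m − ρ_c)/ρ_m = 0.373 km.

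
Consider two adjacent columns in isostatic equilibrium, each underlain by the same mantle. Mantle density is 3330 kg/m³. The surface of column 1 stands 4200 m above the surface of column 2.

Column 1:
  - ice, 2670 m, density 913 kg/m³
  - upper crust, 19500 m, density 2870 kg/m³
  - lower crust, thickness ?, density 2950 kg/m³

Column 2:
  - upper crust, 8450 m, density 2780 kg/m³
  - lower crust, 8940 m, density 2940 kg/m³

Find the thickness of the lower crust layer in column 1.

Take the compensation level at the base of the deeper column (depth z_c below the surface of column 1) and equate Σ ρ_i t_i down to z_c; mantle fills any gap and the z_c terms cancel.
Column 1: 2670×913 + 19500×2870 + x×2950 + (z_c − 22170 − x)×3330
Column 2: 4200×0 + 8450×2780 + 8940×2940 + (z_c − 4200 − 17390)×3330
The z_c×3330 term appears on both sides and cancels. Collect the known terms of each column as K = Σ(ρt)_known − 3330 × (depth of known layers): K_1 = 58402710 − 3330×22170 = −15423390; K_2 = 49774600 − 3330×(4200 + 17390) = −22120100.
Balance: K_1 − x×(3330 − 2950) = K_2, so x = (K_1 − K_2)/(3330 − 2950) = 6696710/380 = 17600 m.

17600 m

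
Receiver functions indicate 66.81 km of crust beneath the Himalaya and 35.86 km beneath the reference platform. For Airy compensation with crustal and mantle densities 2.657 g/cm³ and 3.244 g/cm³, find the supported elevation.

Excess crust Δ = 66.81 km − 35.86 km = 30.95 km, split between elevation h and root r with h + r = Δ.
Airy balance ρ_c h = (ρ_m − ρ_c) r gives r = h ρ_c/(ρ_m − ρ_c), so h (1 + ρ_c/(ρ_m − ρ_c)) = Δ, i.e. h = Δ (ρ_m − ρ_c)/ρ_m.
h = 30.95 km × 0.587/3.244 = 5.6 km.

5.6 km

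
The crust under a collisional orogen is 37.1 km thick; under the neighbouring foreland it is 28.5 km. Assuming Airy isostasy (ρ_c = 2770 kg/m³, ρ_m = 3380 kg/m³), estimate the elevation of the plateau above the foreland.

1.55 km

Excess crust Δ = 37.1 km − 28.5 km = 8.6 km, split between elevation h and root r with h + r = Δ.
Airy balance ρ_c h = (ρ_m − ρ_c) r gives r = h ρ_c/(ρ_m − ρ_c), so h (1 + ρ_c/(ρ_m − ρ_c)) = Δ, i.e. h = Δ (ρ_m − ρ_c)/ρ_m.
h = 8.6 km × 610/3380 = 1.55 km.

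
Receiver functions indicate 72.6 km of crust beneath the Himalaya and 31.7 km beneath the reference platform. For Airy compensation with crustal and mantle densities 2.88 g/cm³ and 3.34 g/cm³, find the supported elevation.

5.63 km

Excess crust Δ = 72.6 km − 31.7 km = 40.9 km, split between elevation h and root r with h + r = Δ.
Airy balance ρ_c h = (ρ_m − ρ_c) r gives r = h ρ_c/(ρ_m − ρ_c), so h (1 + ρ_c/(ρ_m − ρ_c)) = Δ, i.e. h = Δ (ρ_m − ρ_c)/ρ_m.
h = 40.9 km × 0.46/3.34 = 5.63 km.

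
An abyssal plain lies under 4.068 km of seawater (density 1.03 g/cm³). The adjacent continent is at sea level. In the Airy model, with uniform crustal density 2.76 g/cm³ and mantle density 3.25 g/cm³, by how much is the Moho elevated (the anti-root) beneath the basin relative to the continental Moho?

14.4 km

By Archimedes' principle applied to the lithosphere: replacing crust with seawater at the top is compensated by replacing crust with mantle at the base: d (ρ_c − ρ_w) = a (ρ_m − ρ_c).
a = d (ρ_c − ρ_w)/(ρ_m − ρ_c) = 4.068 km × 1.73/0.49 = 14.4 km.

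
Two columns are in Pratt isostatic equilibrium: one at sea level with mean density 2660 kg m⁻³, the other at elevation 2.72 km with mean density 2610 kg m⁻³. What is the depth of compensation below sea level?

142 km

ρ_ref D = ρ (D + h) → D (ρ_ref − ρ) = ρ h.
D = ρ h/(ρ_ref − ρ) = 2610 × 2.72 km/(2660 − 2610) = 142 km.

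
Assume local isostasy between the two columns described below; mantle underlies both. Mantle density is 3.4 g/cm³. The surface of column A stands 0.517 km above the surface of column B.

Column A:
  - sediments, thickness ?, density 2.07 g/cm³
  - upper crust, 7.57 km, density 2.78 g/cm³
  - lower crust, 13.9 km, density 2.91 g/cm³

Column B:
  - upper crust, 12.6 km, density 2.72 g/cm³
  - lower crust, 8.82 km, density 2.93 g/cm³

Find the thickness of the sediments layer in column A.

Take the compensation level at the base of the deeper column (depth z_c below the surface of column A) and equate Σ ρ_i t_i down to z_c; mantle fills any gap and the z_c terms cancel.
Column A: x×2.07 + 7.57×2.78 + 13.9×2.91 + (z_c − 21.47 − x)×3.4
Column B: 0.517×0 + 12.6×2.72 + 8.82×2.93 + (z_c − 0.517 − 21.42)×3.4
The z_c×3.4 term appears on both sides and cancels. Collect the known terms of each column as K = Σ(ρt)_known − 3.4 × (depth of known layers): K_A = 61.4936 − 3.4×21.47 = −11.5044; K_B = 60.1146 − 3.4×(0.517 + 21.42) = −14.4712.
Balance: K_A − x×(3.4 − 2.07) = K_B, so x = (K_A − K_B)/(3.4 − 2.07) = 2.9668/1.33 = 2.23 km.

2.23 km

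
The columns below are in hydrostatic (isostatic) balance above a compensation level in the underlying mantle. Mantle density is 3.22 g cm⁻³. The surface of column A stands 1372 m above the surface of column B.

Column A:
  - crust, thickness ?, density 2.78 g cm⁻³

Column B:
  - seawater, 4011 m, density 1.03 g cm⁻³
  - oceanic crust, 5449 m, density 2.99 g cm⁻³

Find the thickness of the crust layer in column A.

Take the compensation level at the base of the deeper column (depth z_c below the surface of column A) and equate Σ ρ_i t_i down to z_c; mantle fills any gap and the z_c terms cancel.
Column A: x×2.78 + (z_c − 0 − x)×3.22
Column B: 1372×0 + 4011×1.03 + 5449×2.99 + (z_c − 1372 − 9460)×3.22
The z_c×3.22 term appears on both sides and cancels. Collect the known terms of each column as K = Σ(ρt)_known − 3.22 × (depth of known layers): K_A = 0 − 3.22×0 = 0; K_B = 20423.84 − 3.22×(1372 + 9460) = −14455.2.
Balance: K_A − x×(3.22 − 2.78) = K_B, so x = (K_A − K_B)/(3.22 − 2.78) = 14455.2/0.44 = 32900 m.

32900 m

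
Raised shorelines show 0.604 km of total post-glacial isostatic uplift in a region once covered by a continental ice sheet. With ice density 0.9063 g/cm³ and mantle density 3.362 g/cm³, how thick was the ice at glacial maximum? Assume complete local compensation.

u = t ρ_ice/ρ_m → t = u ρ_m/ρ_ice = 0.604 km × 3.362/0.9063 = 2.24 km.

2.24 km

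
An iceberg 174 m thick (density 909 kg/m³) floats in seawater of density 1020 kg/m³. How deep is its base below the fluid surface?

Draft d = t ρ_obj/ρ_fluid = 174 m × 909/1020 = 155 m.

155 m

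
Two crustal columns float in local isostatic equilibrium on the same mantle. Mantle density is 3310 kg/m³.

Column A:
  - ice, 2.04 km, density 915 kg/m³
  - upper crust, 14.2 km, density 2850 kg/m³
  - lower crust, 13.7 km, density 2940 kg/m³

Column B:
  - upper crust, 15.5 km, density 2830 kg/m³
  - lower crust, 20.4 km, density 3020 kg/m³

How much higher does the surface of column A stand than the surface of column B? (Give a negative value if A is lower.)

For any compensation level in the mantle, the mantle terms cancel and isostasy reduces to e = (Σt_A − Σt_B) − (Σ(ρt)_A − Σ(ρt)_B) / ρ_m.
Σt_A = 29.94 km; Σt_B = 35.9 km; Σ(ρt)_A = 82614.6; Σ(ρt)_B = 105473 (in km·kg/m³).
e = (29.94 − 35.9) − (82614.6 − 105473) / 3310 = 0.946 km.

0.946 km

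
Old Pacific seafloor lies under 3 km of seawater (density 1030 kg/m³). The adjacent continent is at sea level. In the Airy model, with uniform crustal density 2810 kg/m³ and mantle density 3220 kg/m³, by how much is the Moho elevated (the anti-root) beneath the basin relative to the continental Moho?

13 km

Isostatic balance requires: replacing crust with seawater at the top is compensated by replacing crust with mantle at the base: d (ρ_c − ρ_w) = a (ρ_m − ρ_c).
a = d (ρ_c − ρ_w)/(ρ_m − ρ_c) = 3 km × 1780/410 = 13 km.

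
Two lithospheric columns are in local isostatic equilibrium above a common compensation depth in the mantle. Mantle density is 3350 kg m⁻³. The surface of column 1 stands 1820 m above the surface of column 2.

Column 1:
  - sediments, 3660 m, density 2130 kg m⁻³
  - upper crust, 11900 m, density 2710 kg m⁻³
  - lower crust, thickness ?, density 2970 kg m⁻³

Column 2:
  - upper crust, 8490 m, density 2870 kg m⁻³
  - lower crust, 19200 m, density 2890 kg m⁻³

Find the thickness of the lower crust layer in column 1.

Take the compensation level at the base of the deeper column (depth z_c below the surface of column 1) and equate Σ ρ_i t_i down to z_c; mantle fills any gap and the z_c terms cancel.
Column 1: 3660×2130 + 11900×2710 + x×2970 + (z_c − 15560 − x)×3350
Column 2: 1820×0 + 8490×2870 + 19200×2890 + (z_c − 1820 − 27690)×3350
The z_c×3350 term appears on both sides and cancels. Collect the known terms of each column as K = Σ(ρt)_known − 3350 × (depth of known layers): K_1 = 40044800 − 3350×15560 = −12081200; K_2 = 79854300 − 3350×(1820 + 27690) = −19004200.
Balance: K_1 − x×(3350 − 2970) = K_2, so x = (K_1 − K_2)/(3350 − 2970) = 6923000/380 = 18200 m.

18200 m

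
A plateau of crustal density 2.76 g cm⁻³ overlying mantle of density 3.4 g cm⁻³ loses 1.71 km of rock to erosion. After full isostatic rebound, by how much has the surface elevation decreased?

0.322 km

Rebound u = e ρ_c/ρ_m = 1.71 km × 2.76/3.4 = 1.388 km.
Net surface drop = e − u = 1.71 km − 1.388 km = e (ρ_m − ρ_c)/ρ_m = 0.322 km.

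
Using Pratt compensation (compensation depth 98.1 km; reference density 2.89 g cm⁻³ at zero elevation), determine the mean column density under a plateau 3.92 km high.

2.78 g cm⁻³

Pratt balance: ρ_ref D = ρ (D + h).
ρ = ρ_ref D/(D + h) = 2.89 × 98.1 km/(98.1 km + 3.92 km) = 2.78 g cm⁻³.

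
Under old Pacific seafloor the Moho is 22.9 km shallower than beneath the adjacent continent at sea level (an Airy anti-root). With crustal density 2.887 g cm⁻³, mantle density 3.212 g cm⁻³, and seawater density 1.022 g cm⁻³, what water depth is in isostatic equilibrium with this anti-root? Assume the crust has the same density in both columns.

3.99 km

Replacing a thickness d of crust by seawater at the top must be balanced by replacing crust with mantle at the base: d (ρ_c − ρ_w) = a (ρ_m − ρ_c).
d = a (ρ_m − ρ_c)/(ρ_c − ρ_w) = 22.9 km × 0.325/1.865 = 3.99 km.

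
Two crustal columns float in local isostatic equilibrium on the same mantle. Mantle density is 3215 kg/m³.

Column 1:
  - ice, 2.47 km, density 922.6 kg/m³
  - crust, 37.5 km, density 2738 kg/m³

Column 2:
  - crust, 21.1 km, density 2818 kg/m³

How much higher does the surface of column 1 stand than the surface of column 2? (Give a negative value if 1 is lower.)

4.72 km

For any compensation level in the mantle, the mantle terms cancel and isostasy reduces to e = (Σt_1 − Σt_2) − (Σ(ρt)_1 − Σ(ρt)_2) / ρ_m.
Σt_1 = 39.97 km; Σt_2 = 21.1 km; Σ(ρt)_1 = 104953.822; Σ(ρt)_2 = 59459.8 (in km·kg/m³).
e = (39.97 − 21.1) − (104953.822 − 59459.8) / 3215 = 4.72 km.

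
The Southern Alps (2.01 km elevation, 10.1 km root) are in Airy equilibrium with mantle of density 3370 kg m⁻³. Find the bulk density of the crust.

2810 kg m⁻³

ρ_c h = (ρ_m − ρ_c) r → ρ_c (h + r) = ρ_m r → ρ_c = ρ_m r / (h + r).
ρ_c = 3370 × 10.1 km / (2.01 km + 10.1 km) = 2810 kg m⁻³.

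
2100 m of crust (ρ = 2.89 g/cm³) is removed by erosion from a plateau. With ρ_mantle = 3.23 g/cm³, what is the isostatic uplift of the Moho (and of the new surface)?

1880 m

Unloading: uplift u = e ρ_c/ρ_m = 2100 m × 2.89/3.23 = 1880 m.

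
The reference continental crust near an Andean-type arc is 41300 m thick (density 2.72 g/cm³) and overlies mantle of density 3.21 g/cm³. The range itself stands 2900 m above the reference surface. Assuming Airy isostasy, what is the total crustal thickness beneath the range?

60300 m

Root depth r = h ρ_c / (ρ_m − ρ_c) = 2900 m × 2.72 / 0.49 = 16100 m.
Total thickness = T + h + r = 41300 m + 2900 m + 16100 m = 60300 m.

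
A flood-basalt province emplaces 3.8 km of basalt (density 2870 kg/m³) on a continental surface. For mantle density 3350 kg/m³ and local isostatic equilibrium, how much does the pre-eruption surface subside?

Subaerial loading: s = t ρ_load / ρ_m.
s = 3.8 km × 2870/3350 = 3.26 km.

3.26 km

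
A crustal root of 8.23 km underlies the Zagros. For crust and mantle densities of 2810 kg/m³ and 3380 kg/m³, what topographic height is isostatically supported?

Isostatic balance requires: ρ_c h = (ρ_m − ρ_c) r.
h = r (ρ_m − ρ_c) / ρ_c = 8.23 km × (3380 − 2810) / 2810 = 1.67 km.

1.67 km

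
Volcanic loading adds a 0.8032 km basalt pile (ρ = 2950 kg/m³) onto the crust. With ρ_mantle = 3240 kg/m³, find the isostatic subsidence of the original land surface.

0.731 km

Subaerial loading: s = t ρ_load / ρ_m.
s = 0.8032 km × 2950/3240 = 0.731 km.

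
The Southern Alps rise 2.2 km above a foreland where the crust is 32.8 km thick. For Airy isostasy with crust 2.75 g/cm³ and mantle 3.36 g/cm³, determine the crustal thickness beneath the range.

Root depth r = h ρ_c / (ρ_m − ρ_c) = 2.2 km × 2.75 / 0.61 = 9.918 km.
Total thickness = T + h + r = 32.8 km + 2.2 km + 9.918 km = 44.9 km.

44.9 km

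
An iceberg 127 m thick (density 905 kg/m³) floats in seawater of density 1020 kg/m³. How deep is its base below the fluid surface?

113 m

Draft d = t ρ_obj/ρ_fluid = 127 m × 905/1020 = 113 m.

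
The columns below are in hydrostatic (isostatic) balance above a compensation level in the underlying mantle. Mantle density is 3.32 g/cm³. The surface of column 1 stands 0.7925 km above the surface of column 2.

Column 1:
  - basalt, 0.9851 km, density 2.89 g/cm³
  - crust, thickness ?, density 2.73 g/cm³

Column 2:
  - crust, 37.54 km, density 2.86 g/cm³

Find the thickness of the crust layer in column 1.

Take the compensation level at the base of the deeper column (depth z_c below the surface of column 1) and equate Σ ρ_i t_i down to z_c; mantle fills any gap and the z_c terms cancel.
Column 1: 0.9851×2.89 + x×2.73 + (z_c − 0.9851 − x)×3.32
Column 2: 0.7925×0 + 37.54×2.86 + (z_c − 0.7925 − 37.54)×3.32
The z_c×3.32 term appears on both sides and cancels. Collect the known terms of each column as K = Σ(ρt)_known − 3.32 × (depth of known layers): K_1 = 2.846939 − 3.32×0.9851 = −0.423593; K_2 = 107.3644 − 3.32×(0.7925 + 37.54) = −19.8995.
Balance: K_1 − x×(3.32 − 2.73) = K_2, so x = (K_1 − K_2)/(3.32 − 2.73) = 19.4759/0.59 = 33 km.

33 km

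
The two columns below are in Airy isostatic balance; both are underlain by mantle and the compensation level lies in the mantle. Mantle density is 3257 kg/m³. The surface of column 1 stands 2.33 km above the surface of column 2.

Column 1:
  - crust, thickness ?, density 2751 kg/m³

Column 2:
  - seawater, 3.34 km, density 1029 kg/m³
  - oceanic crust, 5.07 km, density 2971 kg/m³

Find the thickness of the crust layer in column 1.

Take the compensation level at the base of the deeper column (depth z_c below the surface of column 1) and equate Σ ρ_i t_i down to z_c; mantle fills any gap and the z_c terms cancel.
Column 1: x×2751 + (z_c − 0 − x)×3257
Column 2: 2.33×0 + 3.34×1029 + 5.07×2971 + (z_c − 2.33 − 8.41)×3257
The z_c×3257 term appears on both sides and cancels. Collect the known terms of each column as K = Σ(ρt)_known − 3257 × (depth of known layers): K_1 = 0 − 3257×0 = 0; K_2 = 18499.83 − 3257×(2.33 + 8.41) = −16480.35.
Balance: K_1 − x×(3257 − 2751) = K_2, so x = (K_1 − K_2)/(3257 − 2751) = 16480.3/506 = 32.6 km.

32.6 km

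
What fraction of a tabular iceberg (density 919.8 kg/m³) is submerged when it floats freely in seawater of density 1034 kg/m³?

89%

Submerged fraction = ρ_obj/ρ_fluid = 919.8/1034 = 89%.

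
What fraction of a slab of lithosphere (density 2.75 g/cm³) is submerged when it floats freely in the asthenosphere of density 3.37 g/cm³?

81.6%

Submerged fraction = ρ_obj/ρ_fluid = 2.75/3.37 = 81.6%.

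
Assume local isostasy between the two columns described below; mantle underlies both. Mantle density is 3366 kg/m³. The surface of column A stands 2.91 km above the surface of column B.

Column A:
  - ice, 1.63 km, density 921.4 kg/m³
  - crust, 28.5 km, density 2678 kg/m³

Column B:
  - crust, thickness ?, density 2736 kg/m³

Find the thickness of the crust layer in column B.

Take the compensation level at the base of the deeper column (depth z_c below the surface of column A) and equate Σ ρ_i t_i down to z_c; mantle fills any gap and the z_c terms cancel.
Column A: 1.63×921.4 + 28.5×2678 + (z_c − 30.13)×3366
Column B: 2.91×0 + x×2736 + (z_c − 2.91 − 0 − x)×3366
The z_c×3366 term appears on both sides and cancels. Collect the known terms of each column as K = Σ(ρt)_known − 3366 × (depth of known layers): K_A = 77824.882 − 3366×30.13 = −23592.698; K_B = 0 − 3366×(2.91 + 0) = −9795.06.
Balance: K_A = K_B − x×(3366 − 2736), so x = (K_B − K_A)/(3366 − 2736) = 13797.6/630 = 21.9 km.

21.9 km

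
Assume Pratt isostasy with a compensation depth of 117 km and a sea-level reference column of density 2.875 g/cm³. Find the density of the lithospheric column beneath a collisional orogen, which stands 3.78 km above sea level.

2.79 g/cm³

Pratt balance: ρ_ref D = ρ (D + h).
ρ = ρ_ref D/(D + h) = 2.875 × 117 km/(117 km + 3.78 km) = 2.79 g/cm³.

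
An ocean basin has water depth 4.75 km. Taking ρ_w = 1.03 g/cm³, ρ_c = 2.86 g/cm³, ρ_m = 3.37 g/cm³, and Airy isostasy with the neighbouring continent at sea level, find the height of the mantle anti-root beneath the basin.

Isostatic balance requires: replacing crust with seawater at the top is compensated by replacing crust with mantle at the base: d (ρ_c − ρ_w) = a (ρ_m − ρ_c).
a = d (ρ_c − ρ_w)/(ρ_m − ρ_c) = 4.75 km × 1.83/0.51 = 17 km.

17 km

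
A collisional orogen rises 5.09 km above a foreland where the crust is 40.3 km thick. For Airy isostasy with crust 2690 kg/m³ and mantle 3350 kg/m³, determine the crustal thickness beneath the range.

Root depth r = h ρ_c / (ρ_m − ρ_c) = 5.09 km × 2690 / 660 = 20.75 km.
Total thickness = T + h + r = 40.3 km + 5.09 km + 20.75 km = 66.1 km.

66.1 km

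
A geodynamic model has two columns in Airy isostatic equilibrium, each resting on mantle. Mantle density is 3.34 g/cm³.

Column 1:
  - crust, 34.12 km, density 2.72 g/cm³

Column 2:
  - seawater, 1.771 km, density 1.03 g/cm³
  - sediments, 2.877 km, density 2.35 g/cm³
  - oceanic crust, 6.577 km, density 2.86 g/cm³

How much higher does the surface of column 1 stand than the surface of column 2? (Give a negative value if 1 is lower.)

For any compensation level in the mantle, the mantle terms cancel and isostasy reduces to e = (Σt_1 − Σt_2) − (Σ(ρt)_1 − Σ(ρt)_2) / ρ_m.
Σt_1 = 34.12 km; Σt_2 = 11.225 km; Σ(ρt)_1 = 92.8064; Σ(ρt)_2 = 27.3953 (in km·g/cm³).
e = (34.12 − 11.225) − (92.8064 − 27.3953) / 3.34 = 3.31 km.

3.31 km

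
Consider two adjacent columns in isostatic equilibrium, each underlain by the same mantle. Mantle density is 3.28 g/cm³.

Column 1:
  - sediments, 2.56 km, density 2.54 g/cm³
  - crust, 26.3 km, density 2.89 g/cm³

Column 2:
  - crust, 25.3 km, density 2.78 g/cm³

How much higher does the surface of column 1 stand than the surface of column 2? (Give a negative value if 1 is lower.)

For any compensation level in the mantle, the mantle terms cancel and isostasy reduces to e = (Σt_1 − Σt_2) − (Σ(ρt)_1 − Σ(ρt)_2) / ρ_m.
Σt_1 = 28.86 km; Σt_2 = 25.3 km; Σ(ρt)_1 = 82.5094; Σ(ρt)_2 = 70.334 (in km·g/cm³).
e = (28.86 − 25.3) − (82.5094 − 70.334) / 3.28 = −0.152 km.

−0.152 km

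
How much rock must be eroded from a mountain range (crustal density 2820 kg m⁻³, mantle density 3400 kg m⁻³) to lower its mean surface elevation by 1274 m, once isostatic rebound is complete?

Net drop Δ = e − u = e − e ρ_c/ρ_m = e (ρ_m − ρ_c)/ρ_m.
e = Δ ρ_m/(ρ_m − ρ_c) = 1274 m × 3400/580 = 7470 m.

7470 m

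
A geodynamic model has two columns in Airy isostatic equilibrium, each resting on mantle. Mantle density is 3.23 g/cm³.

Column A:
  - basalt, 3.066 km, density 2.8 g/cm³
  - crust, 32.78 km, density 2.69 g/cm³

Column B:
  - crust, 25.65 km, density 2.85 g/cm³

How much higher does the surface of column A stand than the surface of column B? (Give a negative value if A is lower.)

For any compensation level in the mantle, the mantle terms cancel and isostasy reduces to e = (Σt_A − Σt_B) − (Σ(ρt)_A − Σ(ρt)_B) / ρ_m.
Σt_A = 35.846 km; Σt_B = 25.65 km; Σ(ρt)_A = 96.763; Σ(ρt)_B = 73.1025 (in km·g/cm³).
e = (35.846 − 25.65) − (96.763 − 73.1025) / 3.23 = 2.87 km.

2.87 km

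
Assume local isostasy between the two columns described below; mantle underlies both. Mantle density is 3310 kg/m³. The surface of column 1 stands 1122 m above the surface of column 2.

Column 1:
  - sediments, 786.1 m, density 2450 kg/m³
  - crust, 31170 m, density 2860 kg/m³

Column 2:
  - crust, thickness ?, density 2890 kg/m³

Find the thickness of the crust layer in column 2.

26200 m

Take the compensation level at the base of the deeper column (depth z_c below the surface of column 1) and equate Σ ρ_i t_i down to z_c; mantle fills any gap and the z_c terms cancel.
Column 1: 786.1×2450 + 31170×2860 + (z_c − 31956.1)×3310
Column 2: 1122×0 + x×2890 + (z_c − 1122 − 0 − x)×3310
The z_c×3310 term appears on both sides and cancels. Collect the known terms of each column as K = Σ(ρt)_known − 3310 × (depth of known layers): K_1 = 91072145 − 3310×31956.1 = −14702546; K_2 = 0 − 3310×(1122 + 0) = −3713820.
Balance: K_1 = K_2 − x×(3310 − 2890), so x = (K_2 − K_1)/(3310 − 2890) = 10988700/420 = 26200 m.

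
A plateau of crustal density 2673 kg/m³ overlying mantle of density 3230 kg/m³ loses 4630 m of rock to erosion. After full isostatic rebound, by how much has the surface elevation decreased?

798 m

Rebound u = e ρ_c/ρ_m = 4630 m × 2673/3230 = 3832 m.
Net surface drop = e − u = 4630 m − 3832 m = e (ρ_m − ρ_c)/ρ_m = 798 m.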